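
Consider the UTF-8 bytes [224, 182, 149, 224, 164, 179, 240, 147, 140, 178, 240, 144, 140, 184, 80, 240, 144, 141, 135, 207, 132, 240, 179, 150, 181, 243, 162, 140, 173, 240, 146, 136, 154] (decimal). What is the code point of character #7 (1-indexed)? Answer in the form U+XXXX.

U+03C4

Offset 0: leading byte 0xE0 = 11100000 → 3-byte char #1 = E0 B6 95.
Offset 3: leading byte 0xE0 = 11100000 → 3-byte char #2 = E0 A4 B3.
Offset 6: leading byte 0xF0 = 11110000 → 4-byte char #3 = F0 93 8C B2.
Offset 10: leading byte 0xF0 = 11110000 → 4-byte char #4 = F0 90 8C B8.
Offset 14: leading byte 0x50 = 01010000 → 1-byte char #5 = 50.
Offset 15: leading byte 0xF0 = 11110000 → 4-byte char #6 = F0 90 8D 87.
Offset 19: leading byte 0xCF = 11001111 → 2-byte char #7 = CF 84.
Leading byte 0xCF = 11001111 matches 110xxxxx → 2-byte sequence.
Byte 1: 0xCF = 11001111, payload 01111 (5 bits).
Byte 2: 0x84 = 10000100 (10xxxxxx ✓), payload 000100.
Concatenate: 01111000100 = 0x3C4 (11 bits → U+03C4).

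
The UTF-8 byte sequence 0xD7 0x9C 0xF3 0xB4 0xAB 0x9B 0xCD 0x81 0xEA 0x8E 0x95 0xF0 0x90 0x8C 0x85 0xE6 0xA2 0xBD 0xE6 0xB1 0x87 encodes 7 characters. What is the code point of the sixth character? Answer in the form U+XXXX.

Offset 0: leading byte 0xD7 = 11010111 → 2-byte char #1 = D7 9C.
Offset 2: leading byte 0xF3 = 11110011 → 4-byte char #2 = F3 B4 AB 9B.
Offset 6: leading byte 0xCD = 11001101 → 2-byte char #3 = CD 81.
Offset 8: leading byte 0xEA = 11101010 → 3-byte char #4 = EA 8E 95.
Offset 11: leading byte 0xF0 = 11110000 → 4-byte char #5 = F0 90 8C 85.
Offset 15: leading byte 0xE6 = 11100110 → 3-byte char #6 = E6 A2 BD.
Leading byte 0xE6 = 11100110 matches 1110xxxx → 3-byte sequence.
Byte 1: 0xE6 = 11100110, payload 0110 (4 bits).
Byte 2: 0xA2 = 10100010 (10xxxxxx ✓), payload 100010.
Byte 3: 0xBD = 10111101 (10xxxxxx ✓), payload 111101.
Concatenate: 0110100010111101 = 0x68BD (16 bits → U+68BD).

U+68BD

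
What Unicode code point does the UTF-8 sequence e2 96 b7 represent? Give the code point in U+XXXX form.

U+25B7

Leading byte 0xE2 = 11100010 matches 1110xxxx → 3-byte sequence.
Byte 1: 0xE2 = 11100010, payload 0010 (4 bits).
Byte 2: 0x96 = 10010110 (10xxxxxx ✓), payload 010110.
Byte 3: 0xB7 = 10110111 (10xxxxxx ✓), payload 110111.
Concatenate: 0010010110110111 = 0x25B7 (16 bits → U+25B7).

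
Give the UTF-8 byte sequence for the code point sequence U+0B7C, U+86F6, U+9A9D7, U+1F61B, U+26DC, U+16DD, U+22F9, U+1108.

U+0B7C: 3-byte form → E0 AD BC.
U+86F6: 3-byte form → E8 9B B6.
U+9A9D7: 4-byte form → F2 9A A7 97.
U+1F61B: 4-byte form → F0 9F 98 9B.
U+26DC: 3-byte form → E2 9B 9C.
U+16DD: 3-byte form → E1 9B 9D.
U+22F9: 3-byte form → E2 8B B9.
U+1108: 3-byte form → E1 84 88.
Concatenated (26 bytes): E0 AD BC E8 9B B6 F2 9A A7 97 F0 9F 98 9B E2 9B 9C E1 9B 9D E2 8B B9 E1 84 88.

E0 AD BC E8 9B B6 F2 9A A7 97 F0 9F 98 9B E2 9B 9C E1 9B 9D E2 8B B9 E1 84 88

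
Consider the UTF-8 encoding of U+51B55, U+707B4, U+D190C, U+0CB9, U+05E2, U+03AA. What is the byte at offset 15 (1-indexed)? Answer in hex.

0xB9

1-indexed offset 15 is 0-indexed offset 14.
U+51B55 → 4-byte form F1 91 AD 95 at offsets 0–3.
U+707B4 → 4-byte form F1 B0 9E B4 at offsets 4–7.
U+D190C → 4-byte form F3 91 A4 8C at offsets 8–11.
U+0CB9 → 3-byte form E0 B2 B9 at offsets 12–14.
Offset 14 falls in char 4's range; it's byte 3 of E0 B2 B9 = 0xB9.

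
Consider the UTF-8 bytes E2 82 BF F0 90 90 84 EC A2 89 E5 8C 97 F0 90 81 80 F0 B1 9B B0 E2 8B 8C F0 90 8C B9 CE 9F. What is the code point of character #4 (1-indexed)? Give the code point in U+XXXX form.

Offset 0: leading byte 0xE2 = 11100010 → 3-byte char #1 = E2 82 BF.
Offset 3: leading byte 0xF0 = 11110000 → 4-byte char #2 = F0 90 90 84.
Offset 7: leading byte 0xEC = 11101100 → 3-byte char #3 = EC A2 89.
Offset 10: leading byte 0xE5 = 11100101 → 3-byte char #4 = E5 8C 97.
Leading byte 0xE5 = 11100101 matches 1110xxxx → 3-byte sequence.
Byte 1: 0xE5 = 11100101, payload 0101 (4 bits).
Byte 2: 0x8C = 10001100 (10xxxxxx ✓), payload 001100.
Byte 3: 0x97 = 10010111 (10xxxxxx ✓), payload 010111.
Concatenate: 0101001100010111 = 0x5317 (16 bits → U+5317).

U+5317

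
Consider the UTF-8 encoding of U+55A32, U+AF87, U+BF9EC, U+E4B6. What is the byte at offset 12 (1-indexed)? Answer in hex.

1-indexed offset 12 is 0-indexed offset 11.
U+55A32 → 4-byte form F1 95 A8 B2 at offsets 0–3.
U+AF87 → 3-byte form EA BE 87 at offsets 4–6.
U+BF9EC → 4-byte form F2 BF A7 AC at offsets 7–10.
U+E4B6 → 3-byte form EE 92 B6 at offsets 11–13.
Offset 11 falls in char 4's range; it's byte 1 of EE 92 B6 = 0xEE.

0xEE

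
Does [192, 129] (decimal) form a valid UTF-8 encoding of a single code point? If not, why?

invalid (overlong encoding)

Leading byte 0xC0 = 11000000 → 2-byte form.
Continuation bytes all match 10xxxxxx. Payload decodes to 0x1.
But 0x1 < 0x80, the minimum for a 2-byte sequence — this is an overlong encoding.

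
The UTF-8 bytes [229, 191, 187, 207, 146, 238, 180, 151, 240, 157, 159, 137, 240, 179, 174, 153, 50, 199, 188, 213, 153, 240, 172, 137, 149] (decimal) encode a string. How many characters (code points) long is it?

Byte at offset 0: 0xE5 = 11100101 → 3-byte char (#1). Advance 3.
Byte at offset 3: 0xCF = 11001111 → 2-byte char (#2). Advance 2.
Byte at offset 5: 0xEE = 11101110 → 3-byte char (#3). Advance 3.
Byte at offset 8: 0xF0 = 11110000 → 4-byte char (#4). Advance 4.
Byte at offset 12: 0xF0 = 11110000 → 4-byte char (#5). Advance 4.
Byte at offset 16: 0x32 = 00110010 → 1-byte char (#6). Advance 1.
Byte at offset 17: 0xC7 = 11000111 → 2-byte char (#7). Advance 2.
Byte at offset 19: 0xD5 = 11010101 → 2-byte char (#8). Advance 2.
Byte at offset 21: 0xF0 = 11110000 → 4-byte char (#9). Advance 4.
Reached end at offset 25 after 9 code points.

9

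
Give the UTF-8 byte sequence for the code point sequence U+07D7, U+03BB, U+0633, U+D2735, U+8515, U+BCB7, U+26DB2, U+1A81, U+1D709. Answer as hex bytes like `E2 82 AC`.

DF 97 CE BB D8 B3 F3 92 9C B5 E8 94 95 EB B2 B7 F0 A6 B6 B2 E1 AA 81 F0 9D 9C 89

U+07D7: 2-byte form → DF 97.
U+03BB: 2-byte form → CE BB.
U+0633: 2-byte form → D8 B3.
U+D2735: 4-byte form → F3 92 9C B5.
U+8515: 3-byte form → E8 94 95.
U+BCB7: 3-byte form → EB B2 B7.
U+26DB2: 4-byte form → F0 A6 B6 B2.
U+1A81: 3-byte form → E1 AA 81.
U+1D709: 4-byte form → F0 9D 9C 89.
Concatenated (27 bytes): DF 97 CE BB D8 B3 F3 92 9C B5 E8 94 95 EB B2 B7 F0 A6 B6 B2 E1 AA 81 F0 9D 9C 89.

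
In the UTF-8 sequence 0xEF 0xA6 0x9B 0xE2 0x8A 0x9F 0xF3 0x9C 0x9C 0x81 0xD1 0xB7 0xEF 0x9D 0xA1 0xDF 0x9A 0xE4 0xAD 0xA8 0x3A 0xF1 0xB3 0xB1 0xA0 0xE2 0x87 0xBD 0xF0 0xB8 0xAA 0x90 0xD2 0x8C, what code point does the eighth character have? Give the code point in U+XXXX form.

U+003A

Offset 0: leading byte 0xEF = 11101111 → 3-byte char #1 = EF A6 9B.
Offset 3: leading byte 0xE2 = 11100010 → 3-byte char #2 = E2 8A 9F.
Offset 6: leading byte 0xF3 = 11110011 → 4-byte char #3 = F3 9C 9C 81.
Offset 10: leading byte 0xD1 = 11010001 → 2-byte char #4 = D1 B7.
Offset 12: leading byte 0xEF = 11101111 → 3-byte char #5 = EF 9D A1.
Offset 15: leading byte 0xDF = 11011111 → 2-byte char #6 = DF 9A.
Offset 17: leading byte 0xE4 = 11100100 → 3-byte char #7 = E4 AD A8.
Offset 20: leading byte 0x3A = 00111010 → 1-byte char #8 = 3A.
Leading byte 0x3A = 00111010 matches 0xxxxxxx → 1-byte sequence.
Byte 1: 0x3A = 00111010, payload 0111010 (7 bits).
Concatenate: 0111010 = 0x3A (7 bits → U+003A).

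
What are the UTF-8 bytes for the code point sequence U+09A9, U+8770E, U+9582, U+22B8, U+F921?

U+09A9: 3-byte form → E0 A6 A9.
U+8770E: 4-byte form → F2 87 9C 8E.
U+9582: 3-byte form → E9 96 82.
U+22B8: 3-byte form → E2 8A B8.
U+F921: 3-byte form → EF A4 A1.
Concatenated (16 bytes): E0 A6 A9 F2 87 9C 8E E9 96 82 E2 8A B8 EF A4 A1.

E0 A6 A9 F2 87 9C 8E E9 96 82 E2 8A B8 EF A4 A1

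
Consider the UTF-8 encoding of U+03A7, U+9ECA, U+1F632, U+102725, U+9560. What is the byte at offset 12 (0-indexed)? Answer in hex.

U+03A7 → 2-byte form CE A7 at offsets 0–1.
U+9ECA → 3-byte form E9 BB 8A at offsets 2–4.
U+1F632 → 4-byte form F0 9F 98 B2 at offsets 5–8.
U+102725 → 4-byte form F4 82 9C A5 at offsets 9–12.
Offset 12 falls in char 4's range; it's byte 4 of F4 82 9C A5 = 0xA5.

0xA5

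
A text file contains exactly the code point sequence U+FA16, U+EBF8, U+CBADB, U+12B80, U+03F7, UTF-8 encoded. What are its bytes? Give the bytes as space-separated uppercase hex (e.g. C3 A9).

EF A8 96 EE AF B8 F3 8B AB 9B F0 92 AE 80 CF B7

U+FA16: 3-byte form → EF A8 96.
U+EBF8: 3-byte form → EE AF B8.
U+CBADB: 4-byte form → F3 8B AB 9B.
U+12B80: 4-byte form → F0 92 AE 80.
U+03F7: 2-byte form → CF B7.
Concatenated (16 bytes): EF A8 96 EE AF B8 F3 8B AB 9B F0 92 AE 80 CF B7.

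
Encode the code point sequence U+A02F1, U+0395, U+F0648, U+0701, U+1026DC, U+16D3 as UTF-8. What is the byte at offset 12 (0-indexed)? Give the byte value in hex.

U+A02F1 → 4-byte form F2 A0 8B B1 at offsets 0–3.
U+0395 → 2-byte form CE 95 at offsets 4–5.
U+F0648 → 4-byte form F3 B0 99 88 at offsets 6–9.
U+0701 → 2-byte form DC 81 at offsets 10–11.
U+1026DC → 4-byte form F4 82 9B 9C at offsets 12–15.
Offset 12 falls in char 5's range; it's byte 1 of F4 82 9B 9C = 0xF4.

0xF4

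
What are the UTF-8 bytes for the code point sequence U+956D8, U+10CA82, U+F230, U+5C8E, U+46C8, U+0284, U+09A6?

U+956D8: 4-byte form → F2 95 9B 98.
U+10CA82: 4-byte form → F4 8C AA 82.
U+F230: 3-byte form → EF 88 B0.
U+5C8E: 3-byte form → E5 B2 8E.
U+46C8: 3-byte form → E4 9B 88.
U+0284: 2-byte form → CA 84.
U+09A6: 3-byte form → E0 A6 A6.
Concatenated (22 bytes): F2 95 9B 98 F4 8C AA 82 EF 88 B0 E5 B2 8E E4 9B 88 CA 84 E0 A6 A6.

F2 95 9B 98 F4 8C AA 82 EF 88 B0 E5 B2 8E E4 9B 88 CA 84 E0 A6 A6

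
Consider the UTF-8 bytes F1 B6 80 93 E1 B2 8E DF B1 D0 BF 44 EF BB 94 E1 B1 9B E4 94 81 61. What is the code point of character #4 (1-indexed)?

Offset 0: leading byte 0xF1 = 11110001 → 4-byte char #1 = F1 B6 80 93.
Offset 4: leading byte 0xE1 = 11100001 → 3-byte char #2 = E1 B2 8E.
Offset 7: leading byte 0xDF = 11011111 → 2-byte char #3 = DF B1.
Offset 9: leading byte 0xD0 = 11010000 → 2-byte char #4 = D0 BF.
Leading byte 0xD0 = 11010000 matches 110xxxxx → 2-byte sequence.
Byte 1: 0xD0 = 11010000, payload 10000 (5 bits).
Byte 2: 0xBF = 10111111 (10xxxxxx ✓), payload 111111.
Concatenate: 10000111111 = 0x43F (11 bits → U+043F).

U+043F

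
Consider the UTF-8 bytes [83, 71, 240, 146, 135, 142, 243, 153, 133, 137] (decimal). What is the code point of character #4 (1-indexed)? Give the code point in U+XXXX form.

U+D9149

Offset 0: leading byte 0x53 = 01010011 → 1-byte char #1 = 53.
Offset 1: leading byte 0x47 = 01000111 → 1-byte char #2 = 47.
Offset 2: leading byte 0xF0 = 11110000 → 4-byte char #3 = F0 92 87 8E.
Offset 6: leading byte 0xF3 = 11110011 → 4-byte char #4 = F3 99 85 89.
Leading byte 0xF3 = 11110011 matches 11110xxx → 4-byte sequence.
Byte 1: 0xF3 = 11110011, payload 011 (3 bits).
Byte 2: 0x99 = 10011001 (10xxxxxx ✓), payload 011001.
Byte 3: 0x85 = 10000101 (10xxxxxx ✓), payload 000101.
Byte 4: 0x89 = 10001001 (10xxxxxx ✓), payload 001001.
Concatenate: 011011001000101001001 = 0xD9149 (21 bits → U+D9149).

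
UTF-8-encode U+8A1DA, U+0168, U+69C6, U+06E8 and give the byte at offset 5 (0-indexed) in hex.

0xA8

U+8A1DA → 4-byte form F2 8A 87 9A at offsets 0–3.
U+0168 → 2-byte form C5 A8 at offsets 4–5.
Offset 5 falls in char 2's range; it's byte 2 of C5 A8 = 0xA8.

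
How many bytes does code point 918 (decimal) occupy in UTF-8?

U+0396 = 0x396. UTF-8 uses 1 byte below 0x80, 2 below 0x800, 3 below 0x10000, 4 up to 0x10FFFF. 0x396 is in U+0080–U+07FF → 2 bytes.

2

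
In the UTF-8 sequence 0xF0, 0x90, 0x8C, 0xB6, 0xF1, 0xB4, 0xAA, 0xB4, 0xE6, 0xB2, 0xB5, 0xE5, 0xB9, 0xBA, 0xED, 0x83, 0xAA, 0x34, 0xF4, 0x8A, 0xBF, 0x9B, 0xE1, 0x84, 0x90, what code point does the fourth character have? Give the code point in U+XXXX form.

U+5E7A

Offset 0: leading byte 0xF0 = 11110000 → 4-byte char #1 = F0 90 8C B6.
Offset 4: leading byte 0xF1 = 11110001 → 4-byte char #2 = F1 B4 AA B4.
Offset 8: leading byte 0xE6 = 11100110 → 3-byte char #3 = E6 B2 B5.
Offset 11: leading byte 0xE5 = 11100101 → 3-byte char #4 = E5 B9 BA.
Leading byte 0xE5 = 11100101 matches 1110xxxx → 3-byte sequence.
Byte 1: 0xE5 = 11100101, payload 0101 (4 bits).
Byte 2: 0xB9 = 10111001 (10xxxxxx ✓), payload 111001.
Byte 3: 0xBA = 10111010 (10xxxxxx ✓), payload 111010.
Concatenate: 0101111001111010 = 0x5E7A (16 bits → U+5E7A).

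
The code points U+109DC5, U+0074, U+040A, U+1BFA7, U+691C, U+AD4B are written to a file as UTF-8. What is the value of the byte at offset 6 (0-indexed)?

U+109DC5 → 4-byte form F4 89 B7 85 at offsets 0–3.
U+0074 → 1-byte form 74 at offsets 4–4.
U+040A → 2-byte form D0 8A at offsets 5–6.
Offset 6 falls in char 3's range; it's byte 2 of D0 8A = 0x8A.

0x8A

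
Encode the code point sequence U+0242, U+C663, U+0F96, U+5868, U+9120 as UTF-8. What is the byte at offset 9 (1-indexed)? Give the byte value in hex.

0xE5

1-indexed offset 9 is 0-indexed offset 8.
U+0242 → 2-byte form C9 82 at offsets 0–1.
U+C663 → 3-byte form EC 99 A3 at offsets 2–4.
U+0F96 → 3-byte form E0 BE 96 at offsets 5–7.
U+5868 → 3-byte form E5 A1 A8 at offsets 8–10.
Offset 8 falls in char 4's range; it's byte 1 of E5 A1 A8 = 0xE5.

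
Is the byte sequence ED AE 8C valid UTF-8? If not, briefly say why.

invalid (encodes a surrogate (U+D800–U+DFFF))

Structurally a 3-byte sequence; payload = 0xDB8C.
But 0xDB8C is in U+D800–U+DFFF, the surrogate range. Surrogates are not Unicode scalar values and are forbidden in UTF-8.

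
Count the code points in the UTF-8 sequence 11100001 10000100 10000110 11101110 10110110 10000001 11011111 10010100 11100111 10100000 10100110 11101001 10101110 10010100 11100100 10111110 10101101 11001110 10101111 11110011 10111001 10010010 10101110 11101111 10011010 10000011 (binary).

Byte at offset 0: 0xE1 = 11100001 → 3-byte char (#1). Advance 3.
Byte at offset 3: 0xEE = 11101110 → 3-byte char (#2). Advance 3.
Byte at offset 6: 0xDF = 11011111 → 2-byte char (#3). Advance 2.
Byte at offset 8: 0xE7 = 11100111 → 3-byte char (#4). Advance 3.
Byte at offset 11: 0xE9 = 11101001 → 3-byte char (#5). Advance 3.
Byte at offset 14: 0xE4 = 11100100 → 3-byte char (#6). Advance 3.
Byte at offset 17: 0xCE = 11001110 → 2-byte char (#7). Advance 2.
Byte at offset 19: 0xF3 = 11110011 → 4-byte char (#8). Advance 4.
Byte at offset 23: 0xEF = 11101111 → 3-byte char (#9). Advance 3.
Reached end at offset 26 after 9 code points.

9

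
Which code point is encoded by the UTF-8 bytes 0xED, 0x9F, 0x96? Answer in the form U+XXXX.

Leading byte 0xED = 11101101 matches 1110xxxx → 3-byte sequence.
Byte 1: 0xED = 11101101, payload 1101 (4 bits).
Byte 2: 0x9F = 10011111 (10xxxxxx ✓), payload 011111.
Byte 3: 0x96 = 10010110 (10xxxxxx ✓), payload 010110.
Concatenate: 1101011111010110 = 0xD7D6 (16 bits → U+D7D6).

U+D7D6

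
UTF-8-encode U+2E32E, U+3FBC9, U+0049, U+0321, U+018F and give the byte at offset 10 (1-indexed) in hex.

0xCC

1-indexed offset 10 is 0-indexed offset 9.
U+2E32E → 4-byte form F0 AE 8C AE at offsets 0–3.
U+3FBC9 → 4-byte form F0 BF AF 89 at offsets 4–7.
U+0049 → 1-byte form 49 at offsets 8–8.
U+0321 → 2-byte form CC A1 at offsets 9–10.
Offset 9 falls in char 4's range; it's byte 1 of CC A1 = 0xCC.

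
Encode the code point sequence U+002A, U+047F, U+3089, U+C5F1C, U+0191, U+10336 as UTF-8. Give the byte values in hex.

2A D1 BF E3 82 89 F3 85 BC 9C C6 91 F0 90 8C B6

U+002A: 1-byte form → 2A.
U+047F: 2-byte form → D1 BF.
U+3089: 3-byte form → E3 82 89.
U+C5F1C: 4-byte form → F3 85 BC 9C.
U+0191: 2-byte form → C6 91.
U+10336: 4-byte form → F0 90 8C B6.
Concatenated (16 bytes): 2A D1 BF E3 82 89 F3 85 BC 9C C6 91 F0 90 8C B6.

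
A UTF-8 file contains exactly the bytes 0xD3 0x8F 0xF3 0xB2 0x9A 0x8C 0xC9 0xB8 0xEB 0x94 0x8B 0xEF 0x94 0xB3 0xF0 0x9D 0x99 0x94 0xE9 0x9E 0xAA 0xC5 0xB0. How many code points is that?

8

Byte at offset 0: 0xD3 = 11010011 → 2-byte char (#1). Advance 2.
Byte at offset 2: 0xF3 = 11110011 → 4-byte char (#2). Advance 4.
Byte at offset 6: 0xC9 = 11001001 → 2-byte char (#3). Advance 2.
Byte at offset 8: 0xEB = 11101011 → 3-byte char (#4). Advance 3.
Byte at offset 11: 0xEF = 11101111 → 3-byte char (#5). Advance 3.
Byte at offset 14: 0xF0 = 11110000 → 4-byte char (#6). Advance 4.
Byte at offset 18: 0xE9 = 11101001 → 3-byte char (#7). Advance 3.
Byte at offset 21: 0xC5 = 11000101 → 2-byte char (#8). Advance 2.
Reached end at offset 23 after 8 code points.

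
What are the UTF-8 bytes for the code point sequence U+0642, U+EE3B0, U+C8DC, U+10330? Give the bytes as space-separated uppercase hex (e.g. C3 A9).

D9 82 F3 AE 8E B0 EC A3 9C F0 90 8C B0

U+0642: 2-byte form → D9 82.
U+EE3B0: 4-byte form → F3 AE 8E B0.
U+C8DC: 3-byte form → EC A3 9C.
U+10330: 4-byte form → F0 90 8C B0.
Concatenated (13 bytes): D9 82 F3 AE 8E B0 EC A3 9C F0 90 8C B0.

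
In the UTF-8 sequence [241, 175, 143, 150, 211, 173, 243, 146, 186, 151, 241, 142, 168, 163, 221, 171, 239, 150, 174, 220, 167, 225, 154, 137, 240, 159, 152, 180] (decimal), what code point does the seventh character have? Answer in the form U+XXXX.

U+0727

Offset 0: leading byte 0xF1 = 11110001 → 4-byte char #1 = F1 AF 8F 96.
Offset 4: leading byte 0xD3 = 11010011 → 2-byte char #2 = D3 AD.
Offset 6: leading byte 0xF3 = 11110011 → 4-byte char #3 = F3 92 BA 97.
Offset 10: leading byte 0xF1 = 11110001 → 4-byte char #4 = F1 8E A8 A3.
Offset 14: leading byte 0xDD = 11011101 → 2-byte char #5 = DD AB.
Offset 16: leading byte 0xEF = 11101111 → 3-byte char #6 = EF 96 AE.
Offset 19: leading byte 0xDC = 11011100 → 2-byte char #7 = DC A7.
Leading byte 0xDC = 11011100 matches 110xxxxx → 2-byte sequence.
Byte 1: 0xDC = 11011100, payload 11100 (5 bits).
Byte 2: 0xA7 = 10100111 (10xxxxxx ✓), payload 100111.
Concatenate: 11100100111 = 0x727 (11 bits → U+0727).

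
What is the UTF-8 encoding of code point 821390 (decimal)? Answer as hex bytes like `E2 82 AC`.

U+C888E = 0xC888E = 821390 decimal. In range U+10000–U+10FFFF → 4-byte form: 11110xxx 10xxxxxx 10xxxxxx 10xxxxxx.
Binary (21 bits): 011001000100010001110.
Split 3+6+6+6: 011 | 001000 | 100010 | 001110.
Byte 1: 11110011 = 0xF3.
Byte 2: 10001000 = 0x88.
Byte 3: 10100010 = 0xA2.
Byte 4: 10001110 = 0x8E.

F3 88 A2 8E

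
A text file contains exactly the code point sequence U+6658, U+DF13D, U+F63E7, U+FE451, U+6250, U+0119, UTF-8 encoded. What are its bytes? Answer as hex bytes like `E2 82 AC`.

U+6658: 3-byte form → E6 99 98.
U+DF13D: 4-byte form → F3 9F 84 BD.
U+F63E7: 4-byte form → F3 B6 8F A7.
U+FE451: 4-byte form → F3 BE 91 91.
U+6250: 3-byte form → E6 89 90.
U+0119: 2-byte form → C4 99.
Concatenated (20 bytes): E6 99 98 F3 9F 84 BD F3 B6 8F A7 F3 BE 91 91 E6 89 90 C4 99.

E6 99 98 F3 9F 84 BD F3 B6 8F A7 F3 BE 91 91 E6 89 90 C4 99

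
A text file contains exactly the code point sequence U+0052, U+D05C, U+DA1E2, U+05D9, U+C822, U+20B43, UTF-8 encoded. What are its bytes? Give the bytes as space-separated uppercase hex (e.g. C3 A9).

52 ED 81 9C F3 9A 87 A2 D7 99 EC A0 A2 F0 A0 AD 83

U+0052: 1-byte form → 52.
U+D05C: 3-byte form → ED 81 9C.
U+DA1E2: 4-byte form → F3 9A 87 A2.
U+05D9: 2-byte form → D7 99.
U+C822: 3-byte form → EC A0 A2.
U+20B43: 4-byte form → F0 A0 AD 83.
Concatenated (17 bytes): 52 ED 81 9C F3 9A 87 A2 D7 99 EC A0 A2 F0 A0 AD 83.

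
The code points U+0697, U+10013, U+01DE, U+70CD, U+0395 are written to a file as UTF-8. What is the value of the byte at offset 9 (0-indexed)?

0x83

U+0697 → 2-byte form DA 97 at offsets 0–1.
U+10013 → 4-byte form F0 90 80 93 at offsets 2–5.
U+01DE → 2-byte form C7 9E at offsets 6–7.
U+70CD → 3-byte form E7 83 8D at offsets 8–10.
Offset 9 falls in char 4's range; it's byte 2 of E7 83 8D = 0x83.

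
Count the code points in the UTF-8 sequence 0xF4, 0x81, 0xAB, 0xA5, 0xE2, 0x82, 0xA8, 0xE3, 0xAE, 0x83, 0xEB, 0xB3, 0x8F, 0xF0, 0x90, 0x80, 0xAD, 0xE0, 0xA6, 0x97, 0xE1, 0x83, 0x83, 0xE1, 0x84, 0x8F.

8

Byte at offset 0: 0xF4 = 11110100 → 4-byte char (#1). Advance 4.
Byte at offset 4: 0xE2 = 11100010 → 3-byte char (#2). Advance 3.
Byte at offset 7: 0xE3 = 11100011 → 3-byte char (#3). Advance 3.
Byte at offset 10: 0xEB = 11101011 → 3-byte char (#4). Advance 3.
Byte at offset 13: 0xF0 = 11110000 → 4-byte char (#5). Advance 4.
Byte at offset 17: 0xE0 = 11100000 → 3-byte char (#6). Advance 3.
Byte at offset 20: 0xE1 = 11100001 → 3-byte char (#7). Advance 3.
Byte at offset 23: 0xE1 = 11100001 → 3-byte char (#8). Advance 3.
Reached end at offset 26 after 8 code points.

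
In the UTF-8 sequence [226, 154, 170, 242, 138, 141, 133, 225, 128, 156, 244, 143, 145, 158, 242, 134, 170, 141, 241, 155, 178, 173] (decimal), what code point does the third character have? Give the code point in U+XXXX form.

U+101C

Offset 0: leading byte 0xE2 = 11100010 → 3-byte char #1 = E2 9A AA.
Offset 3: leading byte 0xF2 = 11110010 → 4-byte char #2 = F2 8A 8D 85.
Offset 7: leading byte 0xE1 = 11100001 → 3-byte char #3 = E1 80 9C.
Leading byte 0xE1 = 11100001 matches 1110xxxx → 3-byte sequence.
Byte 1: 0xE1 = 11100001, payload 0001 (4 bits).
Byte 2: 0x80 = 10000000 (10xxxxxx ✓), payload 000000.
Byte 3: 0x9C = 10011100 (10xxxxxx ✓), payload 011100.
Concatenate: 0001000000011100 = 0x101C (16 bits → U+101C).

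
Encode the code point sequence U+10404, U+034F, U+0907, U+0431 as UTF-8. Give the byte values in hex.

F0 90 90 84 CD 8F E0 A4 87 D0 B1

U+10404: 4-byte form → F0 90 90 84.
U+034F: 2-byte form → CD 8F.
U+0907: 3-byte form → E0 A4 87.
U+0431: 2-byte form → D0 B1.
Concatenated (11 bytes): F0 90 90 84 CD 8F E0 A4 87 D0 B1.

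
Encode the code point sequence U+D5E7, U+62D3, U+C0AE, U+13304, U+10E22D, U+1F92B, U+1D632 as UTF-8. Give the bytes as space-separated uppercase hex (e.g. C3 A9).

U+D5E7: 3-byte form → ED 97 A7.
U+62D3: 3-byte form → E6 8B 93.
U+C0AE: 3-byte form → EC 82 AE.
U+13304: 4-byte form → F0 93 8C 84.
U+10E22D: 4-byte form → F4 8E 88 AD.
U+1F92B: 4-byte form → F0 9F A4 AB.
U+1D632: 4-byte form → F0 9D 98 B2.
Concatenated (25 bytes): ED 97 A7 E6 8B 93 EC 82 AE F0 93 8C 84 F4 8E 88 AD F0 9F A4 AB F0 9D 98 B2.

ED 97 A7 E6 8B 93 EC 82 AE F0 93 8C 84 F4 8E 88 AD F0 9F A4 AB F0 9D 98 B2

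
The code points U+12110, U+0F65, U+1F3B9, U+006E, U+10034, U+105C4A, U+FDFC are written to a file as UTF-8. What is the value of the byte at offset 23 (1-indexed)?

1-indexed offset 23 is 0-indexed offset 22.
U+12110 → 4-byte form F0 92 84 90 at offsets 0–3.
U+0F65 → 3-byte form E0 BD A5 at offsets 4–6.
U+1F3B9 → 4-byte form F0 9F 8E B9 at offsets 7–10.
U+006E → 1-byte form 6E at offsets 11–11.
U+10034 → 4-byte form F0 90 80 B4 at offsets 12–15.
U+105C4A → 4-byte form F4 85 B1 8A at offsets 16–19.
U+FDFC → 3-byte form EF B7 BC at offsets 20–22.
Offset 22 falls in char 7's range; it's byte 3 of EF B7 BC = 0xBC.

0xBC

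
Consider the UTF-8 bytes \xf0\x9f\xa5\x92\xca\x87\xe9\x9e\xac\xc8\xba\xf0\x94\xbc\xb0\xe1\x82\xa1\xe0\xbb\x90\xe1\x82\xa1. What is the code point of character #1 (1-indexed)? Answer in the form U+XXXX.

Offset 0: leading byte 0xF0 = 11110000 → 4-byte char #1 = F0 9F A5 92.
Leading byte 0xF0 = 11110000 matches 11110xxx → 4-byte sequence.
Byte 1: 0xF0 = 11110000, payload 000 (3 bits).
Byte 2: 0x9F = 10011111 (10xxxxxx ✓), payload 011111.
Byte 3: 0xA5 = 10100101 (10xxxxxx ✓), payload 100101.
Byte 4: 0x92 = 10010010 (10xxxxxx ✓), payload 010010.
Concatenate: 000011111100101010010 = 0x1F952 (21 bits → U+1F952).

U+1F952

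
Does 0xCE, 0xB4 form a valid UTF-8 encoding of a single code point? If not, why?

Leading byte 0xCE = 11001110 → 2-byte form.
Continuation bytes 0xB4=10110100 all match 10xxxxxx.
Decoded value 0x3B4 is ≥ 0x80 (shortest form) and not a surrogate.

valid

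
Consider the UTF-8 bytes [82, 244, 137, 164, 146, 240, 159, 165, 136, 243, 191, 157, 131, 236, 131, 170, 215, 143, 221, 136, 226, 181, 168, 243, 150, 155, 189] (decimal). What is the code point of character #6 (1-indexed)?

U+05CF

Offset 0: leading byte 0x52 = 01010010 → 1-byte char #1 = 52.
Offset 1: leading byte 0xF4 = 11110100 → 4-byte char #2 = F4 89 A4 92.
Offset 5: leading byte 0xF0 = 11110000 → 4-byte char #3 = F0 9F A5 88.
Offset 9: leading byte 0xF3 = 11110011 → 4-byte char #4 = F3 BF 9D 83.
Offset 13: leading byte 0xEC = 11101100 → 3-byte char #5 = EC 83 AA.
Offset 16: leading byte 0xD7 = 11010111 → 2-byte char #6 = D7 8F.
Leading byte 0xD7 = 11010111 matches 110xxxxx → 2-byte sequence.
Byte 1: 0xD7 = 11010111, payload 10111 (5 bits).
Byte 2: 0x8F = 10001111 (10xxxxxx ✓), payload 001111.
Concatenate: 10111001111 = 0x5CF (11 bits → U+05CF).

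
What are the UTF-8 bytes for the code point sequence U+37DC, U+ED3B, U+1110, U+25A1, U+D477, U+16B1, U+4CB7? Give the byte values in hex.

U+37DC: 3-byte form → E3 9F 9C.
U+ED3B: 3-byte form → EE B4 BB.
U+1110: 3-byte form → E1 84 90.
U+25A1: 3-byte form → E2 96 A1.
U+D477: 3-byte form → ED 91 B7.
U+16B1: 3-byte form → E1 9A B1.
U+4CB7: 3-byte form → E4 B2 B7.
Concatenated (21 bytes): E3 9F 9C EE B4 BB E1 84 90 E2 96 A1 ED 91 B7 E1 9A B1 E4 B2 B7.

E3 9F 9C EE B4 BB E1 84 90 E2 96 A1 ED 91 B7 E1 9A B1 E4 B2 B7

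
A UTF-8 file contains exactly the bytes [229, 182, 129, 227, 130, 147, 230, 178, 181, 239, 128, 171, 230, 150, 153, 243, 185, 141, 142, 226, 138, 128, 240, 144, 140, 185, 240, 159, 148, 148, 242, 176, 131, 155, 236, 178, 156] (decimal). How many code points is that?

11

Byte at offset 0: 0xE5 = 11100101 → 3-byte char (#1). Advance 3.
Byte at offset 3: 0xE3 = 11100011 → 3-byte char (#2). Advance 3.
Byte at offset 6: 0xE6 = 11100110 → 3-byte char (#3). Advance 3.
Byte at offset 9: 0xEF = 11101111 → 3-byte char (#4). Advance 3.
Byte at offset 12: 0xE6 = 11100110 → 3-byte char (#5). Advance 3.
Byte at offset 15: 0xF3 = 11110011 → 4-byte char (#6). Advance 4.
Byte at offset 19: 0xE2 = 11100010 → 3-byte char (#7). Advance 3.
Byte at offset 22: 0xF0 = 11110000 → 4-byte char (#8). Advance 4.
Byte at offset 26: 0xF0 = 11110000 → 4-byte char (#9). Advance 4.
Byte at offset 30: 0xF2 = 11110010 → 4-byte char (#10). Advance 4.
Byte at offset 34: 0xEC = 11101100 → 3-byte char (#11). Advance 3.
Reached end at offset 37 after 11 code points.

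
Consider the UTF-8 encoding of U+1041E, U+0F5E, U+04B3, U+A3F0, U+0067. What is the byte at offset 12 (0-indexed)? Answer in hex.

0x67

U+1041E → 4-byte form F0 90 90 9E at offsets 0–3.
U+0F5E → 3-byte form E0 BD 9E at offsets 4–6.
U+04B3 → 2-byte form D2 B3 at offsets 7–8.
U+A3F0 → 3-byte form EA 8F B0 at offsets 9–11.
U+0067 → 1-byte form 67 at offsets 12–12.
Offset 12 falls in char 5's range; it's byte 1 of 67 = 0x67.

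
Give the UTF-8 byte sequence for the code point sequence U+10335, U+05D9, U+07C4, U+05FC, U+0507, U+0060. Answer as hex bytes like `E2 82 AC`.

F0 90 8C B5 D7 99 DF 84 D7 BC D4 87 60

U+10335: 4-byte form → F0 90 8C B5.
U+05D9: 2-byte form → D7 99.
U+07C4: 2-byte form → DF 84.
U+05FC: 2-byte form → D7 BC.
U+0507: 2-byte form → D4 87.
U+0060: 1-byte form → 60.
Concatenated (13 bytes): F0 90 8C B5 D7 99 DF 84 D7 BC D4 87 60.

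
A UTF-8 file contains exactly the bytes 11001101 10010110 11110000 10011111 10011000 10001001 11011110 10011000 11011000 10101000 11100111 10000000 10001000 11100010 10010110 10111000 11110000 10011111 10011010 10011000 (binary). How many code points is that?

Byte at offset 0: 0xCD = 11001101 → 2-byte char (#1). Advance 2.
Byte at offset 2: 0xF0 = 11110000 → 4-byte char (#2). Advance 4.
Byte at offset 6: 0xDE = 11011110 → 2-byte char (#3). Advance 2.
Byte at offset 8: 0xD8 = 11011000 → 2-byte char (#4). Advance 2.
Byte at offset 10: 0xE7 = 11100111 → 3-byte char (#5). Advance 3.
Byte at offset 13: 0xE2 = 11100010 → 3-byte char (#6). Advance 3.
Byte at offset 16: 0xF0 = 11110000 → 4-byte char (#7). Advance 4.
Reached end at offset 20 after 7 code points.

7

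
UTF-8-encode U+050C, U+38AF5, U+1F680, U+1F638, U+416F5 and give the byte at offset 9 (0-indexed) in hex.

0x80

U+050C → 2-byte form D4 8C at offsets 0–1.
U+38AF5 → 4-byte form F0 B8 AB B5 at offsets 2–5.
U+1F680 → 4-byte form F0 9F 9A 80 at offsets 6–9.
Offset 9 falls in char 3's range; it's byte 4 of F0 9F 9A 80 = 0x80.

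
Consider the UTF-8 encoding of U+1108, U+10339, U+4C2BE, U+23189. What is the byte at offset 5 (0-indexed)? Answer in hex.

0x8C

U+1108 → 3-byte form E1 84 88 at offsets 0–2.
U+10339 → 4-byte form F0 90 8C B9 at offsets 3–6.
Offset 5 falls in char 2's range; it's byte 3 of F0 90 8C B9 = 0x8C.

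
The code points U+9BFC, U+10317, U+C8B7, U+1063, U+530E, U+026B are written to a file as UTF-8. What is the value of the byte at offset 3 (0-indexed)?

U+9BFC → 3-byte form E9 AF BC at offsets 0–2.
U+10317 → 4-byte form F0 90 8C 97 at offsets 3–6.
Offset 3 falls in char 2's range; it's byte 1 of F0 90 8C 97 = 0xF0.

0xF0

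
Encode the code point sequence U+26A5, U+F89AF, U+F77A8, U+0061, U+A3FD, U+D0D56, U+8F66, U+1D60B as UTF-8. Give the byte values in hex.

E2 9A A5 F3 B8 A6 AF F3 B7 9E A8 61 EA 8F BD F3 90 B5 96 E8 BD A6 F0 9D 98 8B

U+26A5: 3-byte form → E2 9A A5.
U+F89AF: 4-byte form → F3 B8 A6 AF.
U+F77A8: 4-byte form → F3 B7 9E A8.
U+0061: 1-byte form → 61.
U+A3FD: 3-byte form → EA 8F BD.
U+D0D56: 4-byte form → F3 90 B5 96.
U+8F66: 3-byte form → E8 BD A6.
U+1D60B: 4-byte form → F0 9D 98 8B.
Concatenated (26 bytes): E2 9A A5 F3 B8 A6 AF F3 B7 9E A8 61 EA 8F BD F3 90 B5 96 E8 BD A6 F0 9D 98 8B.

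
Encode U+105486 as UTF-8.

F4 85 92 86

U+105486 = 0x105486 = 1070214 decimal. In range U+10000–U+10FFFF → 4-byte form: 11110xxx 10xxxxxx 10xxxxxx 10xxxxxx.
Binary (21 bits): 100000101010010000110.
Split 3+6+6+6: 100 | 000101 | 010010 | 000110.
Byte 1: 11110100 = 0xF4.
Byte 2: 10000101 = 0x85.
Byte 3: 10010010 = 0x92.
Byte 4: 10000110 = 0x86.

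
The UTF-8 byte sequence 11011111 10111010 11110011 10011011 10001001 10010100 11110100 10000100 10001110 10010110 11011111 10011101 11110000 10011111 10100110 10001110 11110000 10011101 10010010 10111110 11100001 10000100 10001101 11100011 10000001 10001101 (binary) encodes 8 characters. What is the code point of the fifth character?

U+1F98E

Offset 0: leading byte 0xDF = 11011111 → 2-byte char #1 = DF BA.
Offset 2: leading byte 0xF3 = 11110011 → 4-byte char #2 = F3 9B 89 94.
Offset 6: leading byte 0xF4 = 11110100 → 4-byte char #3 = F4 84 8E 96.
Offset 10: leading byte 0xDF = 11011111 → 2-byte char #4 = DF 9D.
Offset 12: leading byte 0xF0 = 11110000 → 4-byte char #5 = F0 9F A6 8E.
Leading byte 0xF0 = 11110000 matches 11110xxx → 4-byte sequence.
Byte 1: 0xF0 = 11110000, payload 000 (3 bits).
Byte 2: 0x9F = 10011111 (10xxxxxx ✓), payload 011111.
Byte 3: 0xA6 = 10100110 (10xxxxxx ✓), payload 100110.
Byte 4: 0x8E = 10001110 (10xxxxxx ✓), payload 001110.
Concatenate: 000011111100110001110 = 0x1F98E (21 bits → U+1F98E).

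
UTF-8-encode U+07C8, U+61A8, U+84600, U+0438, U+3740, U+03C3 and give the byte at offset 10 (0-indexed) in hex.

U+07C8 → 2-byte form DF 88 at offsets 0–1.
U+61A8 → 3-byte form E6 86 A8 at offsets 2–4.
U+84600 → 4-byte form F2 84 98 80 at offsets 5–8.
U+0438 → 2-byte form D0 B8 at offsets 9–10.
Offset 10 falls in char 4's range; it's byte 2 of D0 B8 = 0xB8.

0xB8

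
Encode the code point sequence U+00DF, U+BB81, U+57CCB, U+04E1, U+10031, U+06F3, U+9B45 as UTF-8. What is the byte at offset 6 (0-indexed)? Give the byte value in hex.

0x97

U+00DF → 2-byte form C3 9F at offsets 0–1.
U+BB81 → 3-byte form EB AE 81 at offsets 2–4.
U+57CCB → 4-byte form F1 97 B3 8B at offsets 5–8.
Offset 6 falls in char 3's range; it's byte 2 of F1 97 B3 8B = 0x97.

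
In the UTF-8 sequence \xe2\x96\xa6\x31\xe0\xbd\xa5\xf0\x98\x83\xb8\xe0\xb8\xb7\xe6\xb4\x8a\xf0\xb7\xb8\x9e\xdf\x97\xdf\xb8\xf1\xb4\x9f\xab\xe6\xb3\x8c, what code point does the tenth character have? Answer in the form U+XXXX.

Offset 0: leading byte 0xE2 = 11100010 → 3-byte char #1 = E2 96 A6.
Offset 3: leading byte 0x31 = 00110001 → 1-byte char #2 = 31.
Offset 4: leading byte 0xE0 = 11100000 → 3-byte char #3 = E0 BD A5.
Offset 7: leading byte 0xF0 = 11110000 → 4-byte char #4 = F0 98 83 B8.
Offset 11: leading byte 0xE0 = 11100000 → 3-byte char #5 = E0 B8 B7.
Offset 14: leading byte 0xE6 = 11100110 → 3-byte char #6 = E6 B4 8A.
Offset 17: leading byte 0xF0 = 11110000 → 4-byte char #7 = F0 B7 B8 9E.
Offset 21: leading byte 0xDF = 11011111 → 2-byte char #8 = DF 97.
Offset 23: leading byte 0xDF = 11011111 → 2-byte char #9 = DF B8.
Offset 25: leading byte 0xF1 = 11110001 → 4-byte char #10 = F1 B4 9F AB.
Leading byte 0xF1 = 11110001 matches 11110xxx → 4-byte sequence.
Byte 1: 0xF1 = 11110001, payload 001 (3 bits).
Byte 2: 0xB4 = 10110100 (10xxxxxx ✓), payload 110100.
Byte 3: 0x9F = 10011111 (10xxxxxx ✓), payload 011111.
Byte 4: 0xAB = 10101011 (10xxxxxx ✓), payload 101011.
Concatenate: 001110100011111101011 = 0x747EB (21 bits → U+747EB).

U+747EB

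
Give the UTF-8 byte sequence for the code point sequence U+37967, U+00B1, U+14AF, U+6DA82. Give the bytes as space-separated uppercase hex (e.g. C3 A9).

F0 B7 A5 A7 C2 B1 E1 92 AF F1 AD AA 82

U+37967: 4-byte form → F0 B7 A5 A7.
U+00B1: 2-byte form → C2 B1.
U+14AF: 3-byte form → E1 92 AF.
U+6DA82: 4-byte form → F1 AD AA 82.
Concatenated (13 bytes): F0 B7 A5 A7 C2 B1 E1 92 AF F1 AD AA 82.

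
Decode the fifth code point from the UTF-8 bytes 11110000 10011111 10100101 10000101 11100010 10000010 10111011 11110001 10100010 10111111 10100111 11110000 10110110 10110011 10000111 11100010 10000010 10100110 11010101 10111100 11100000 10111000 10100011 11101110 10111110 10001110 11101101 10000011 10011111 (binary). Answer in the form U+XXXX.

Offset 0: leading byte 0xF0 = 11110000 → 4-byte char #1 = F0 9F A5 85.
Offset 4: leading byte 0xE2 = 11100010 → 3-byte char #2 = E2 82 BB.
Offset 7: leading byte 0xF1 = 11110001 → 4-byte char #3 = F1 A2 BF A7.
Offset 11: leading byte 0xF0 = 11110000 → 4-byte char #4 = F0 B6 B3 87.
Offset 15: leading byte 0xE2 = 11100010 → 3-byte char #5 = E2 82 A6.
Leading byte 0xE2 = 11100010 matches 1110xxxx → 3-byte sequence.
Byte 1: 0xE2 = 11100010, payload 0010 (4 bits).
Byte 2: 0x82 = 10000010 (10xxxxxx ✓), payload 000010.
Byte 3: 0xA6 = 10100110 (10xxxxxx ✓), payload 100110.
Concatenate: 0010000010100110 = 0x20A6 (16 bits → U+20A6).

U+20A6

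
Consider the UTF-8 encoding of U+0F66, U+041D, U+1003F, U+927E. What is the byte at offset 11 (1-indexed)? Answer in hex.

0x89

1-indexed offset 11 is 0-indexed offset 10.
U+0F66 → 3-byte form E0 BD A6 at offsets 0–2.
U+041D → 2-byte form D0 9D at offsets 3–4.
U+1003F → 4-byte form F0 90 80 BF at offsets 5–8.
U+927E → 3-byte form E9 89 BE at offsets 9–11.
Offset 10 falls in char 4's range; it's byte 2 of E9 89 BE = 0x89.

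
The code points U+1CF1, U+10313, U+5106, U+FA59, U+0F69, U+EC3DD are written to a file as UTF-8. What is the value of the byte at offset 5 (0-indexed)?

U+1CF1 → 3-byte form E1 B3 B1 at offsets 0–2.
U+10313 → 4-byte form F0 90 8C 93 at offsets 3–6.
Offset 5 falls in char 2's range; it's byte 3 of F0 90 8C 93 = 0x8C.

0x8C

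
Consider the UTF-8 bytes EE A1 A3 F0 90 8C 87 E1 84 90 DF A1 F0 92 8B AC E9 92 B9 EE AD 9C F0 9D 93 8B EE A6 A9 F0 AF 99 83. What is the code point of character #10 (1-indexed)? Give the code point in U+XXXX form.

U+2F643

Offset 0: leading byte 0xEE = 11101110 → 3-byte char #1 = EE A1 A3.
Offset 3: leading byte 0xF0 = 11110000 → 4-byte char #2 = F0 90 8C 87.
Offset 7: leading byte 0xE1 = 11100001 → 3-byte char #3 = E1 84 90.
Offset 10: leading byte 0xDF = 11011111 → 2-byte char #4 = DF A1.
Offset 12: leading byte 0xF0 = 11110000 → 4-byte char #5 = F0 92 8B AC.
Offset 16: leading byte 0xE9 = 11101001 → 3-byte char #6 = E9 92 B9.
Offset 19: leading byte 0xEE = 11101110 → 3-byte char #7 = EE AD 9C.
Offset 22: leading byte 0xF0 = 11110000 → 4-byte char #8 = F0 9D 93 8B.
Offset 26: leading byte 0xEE = 11101110 → 3-byte char #9 = EE A6 A9.
Offset 29: leading byte 0xF0 = 11110000 → 4-byte char #10 = F0 AF 99 83.
Leading byte 0xF0 = 11110000 matches 11110xxx → 4-byte sequence.
Byte 1: 0xF0 = 11110000, payload 000 (3 bits).
Byte 2: 0xAF = 10101111 (10xxxxxx ✓), payload 101111.
Byte 3: 0x99 = 10011001 (10xxxxxx ✓), payload 011001.
Byte 4: 0x83 = 10000011 (10xxxxxx ✓), payload 000011.
Concatenate: 000101111011001000011 = 0x2F643 (21 bits → U+2F643).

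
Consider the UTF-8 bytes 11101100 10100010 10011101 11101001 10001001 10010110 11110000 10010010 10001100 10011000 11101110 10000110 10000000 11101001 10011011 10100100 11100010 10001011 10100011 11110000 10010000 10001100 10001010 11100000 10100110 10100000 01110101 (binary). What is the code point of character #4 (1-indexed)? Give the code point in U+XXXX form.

Offset 0: leading byte 0xEC = 11101100 → 3-byte char #1 = EC A2 9D.
Offset 3: leading byte 0xE9 = 11101001 → 3-byte char #2 = E9 89 96.
Offset 6: leading byte 0xF0 = 11110000 → 4-byte char #3 = F0 92 8C 98.
Offset 10: leading byte 0xEE = 11101110 → 3-byte char #4 = EE 86 80.
Leading byte 0xEE = 11101110 matches 1110xxxx → 3-byte sequence.
Byte 1: 0xEE = 11101110, payload 1110 (4 bits).
Byte 2: 0x86 = 10000110 (10xxxxxx ✓), payload 000110.
Byte 3: 0x80 = 10000000 (10xxxxxx ✓), payload 000000.
Concatenate: 1110000110000000 = 0xE180 (16 bits → U+E180).

U+E180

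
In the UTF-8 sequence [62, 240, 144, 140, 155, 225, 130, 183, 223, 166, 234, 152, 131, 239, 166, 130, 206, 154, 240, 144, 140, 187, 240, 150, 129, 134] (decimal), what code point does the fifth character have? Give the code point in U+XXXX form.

U+A603

Offset 0: leading byte 0x3E = 00111110 → 1-byte char #1 = 3E.
Offset 1: leading byte 0xF0 = 11110000 → 4-byte char #2 = F0 90 8C 9B.
Offset 5: leading byte 0xE1 = 11100001 → 3-byte char #3 = E1 82 B7.
Offset 8: leading byte 0xDF = 11011111 → 2-byte char #4 = DF A6.
Offset 10: leading byte 0xEA = 11101010 → 3-byte char #5 = EA 98 83.
Leading byte 0xEA = 11101010 matches 1110xxxx → 3-byte sequence.
Byte 1: 0xEA = 11101010, payload 1010 (4 bits).
Byte 2: 0x98 = 10011000 (10xxxxxx ✓), payload 011000.
Byte 3: 0x83 = 10000011 (10xxxxxx ✓), payload 000011.
Concatenate: 1010011000000011 = 0xA603 (16 bits → U+A603).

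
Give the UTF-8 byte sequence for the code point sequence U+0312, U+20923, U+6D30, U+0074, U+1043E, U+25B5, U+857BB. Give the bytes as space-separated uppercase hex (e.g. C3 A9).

CC 92 F0 A0 A4 A3 E6 B4 B0 74 F0 90 90 BE E2 96 B5 F2 85 9E BB

U+0312: 2-byte form → CC 92.
U+20923: 4-byte form → F0 A0 A4 A3.
U+6D30: 3-byte form → E6 B4 B0.
U+0074: 1-byte form → 74.
U+1043E: 4-byte form → F0 90 90 BE.
U+25B5: 3-byte form → E2 96 B5.
U+857BB: 4-byte form → F2 85 9E BB.
Concatenated (21 bytes): CC 92 F0 A0 A4 A3 E6 B4 B0 74 F0 90 90 BE E2 96 B5 F2 85 9E BB.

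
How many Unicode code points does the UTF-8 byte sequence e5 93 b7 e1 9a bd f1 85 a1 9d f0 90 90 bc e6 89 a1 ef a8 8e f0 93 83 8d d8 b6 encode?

Byte at offset 0: 0xE5 = 11100101 → 3-byte char (#1). Advance 3.
Byte at offset 3: 0xE1 = 11100001 → 3-byte char (#2). Advance 3.
Byte at offset 6: 0xF1 = 11110001 → 4-byte char (#3). Advance 4.
Byte at offset 10: 0xF0 = 11110000 → 4-byte char (#4). Advance 4.
Byte at offset 14: 0xE6 = 11100110 → 3-byte char (#5). Advance 3.
Byte at offset 17: 0xEF = 11101111 → 3-byte char (#6). Advance 3.
Byte at offset 20: 0xF0 = 11110000 → 4-byte char (#7). Advance 4.
Byte at offset 24: 0xD8 = 11011000 → 2-byte char (#8). Advance 2.
Reached end at offset 26 after 8 code points.

8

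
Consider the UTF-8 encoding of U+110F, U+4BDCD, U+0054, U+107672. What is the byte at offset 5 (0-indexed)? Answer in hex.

U+110F → 3-byte form E1 84 8F at offsets 0–2.
U+4BDCD → 4-byte form F1 8B B7 8D at offsets 3–6.
Offset 5 falls in char 2's range; it's byte 3 of F1 8B B7 8D = 0xB7.

0xB7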